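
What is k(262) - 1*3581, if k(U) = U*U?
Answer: 65063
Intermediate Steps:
k(U) = U²
k(262) - 1*3581 = 262² - 1*3581 = 68644 - 3581 = 65063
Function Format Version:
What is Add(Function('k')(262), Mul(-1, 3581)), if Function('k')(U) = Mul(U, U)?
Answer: 65063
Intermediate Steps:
Function('k')(U) = Pow(U, 2)
Add(Function('k')(262), Mul(-1, 3581)) = Add(Pow(262, 2), Mul(-1, 3581)) = Add(68644, -3581) = 65063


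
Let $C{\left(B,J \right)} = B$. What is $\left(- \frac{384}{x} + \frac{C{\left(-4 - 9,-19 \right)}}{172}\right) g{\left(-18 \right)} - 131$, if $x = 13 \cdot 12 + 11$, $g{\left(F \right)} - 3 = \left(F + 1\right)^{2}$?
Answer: $- \frac{5920698}{7181} \approx -824.5$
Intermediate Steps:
$g{\left(F \right)} = 3 + \left(1 + F\right)^{2}$ ($g{\left(F \right)} = 3 + \left(F + 1\right)^{2} = 3 + \left(1 + F\right)^{2}$)
$x = 167$ ($x = 156 + 11 = 167$)
$\left(- \frac{384}{x} + \frac{C{\left(-4 - 9,-19 \right)}}{172}\right) g{\left(-18 \right)} - 131 = \left(- \frac{384}{167} + \frac{-4 - 9}{172}\right) \left(3 + \left(1 - 18\right)^{2}\right) - 131 = \left(\left(-384\right) \frac{1}{167} + \left(-4 - 9\right) \frac{1}{172}\right) \left(3 + \left(-17\right)^{2}\right) - 131 = \left(- \frac{384}{167} - \frac{13}{172}\right) \left(3 + 289\right) - 131 = \left(- \frac{384}{167} - \frac{13}{172}\right) 292 - 131 = \left(- \frac{68219}{28724}\right) 292 - 131 = - \frac{4979987}{7181} - 131 = - \frac{5920698}{7181}$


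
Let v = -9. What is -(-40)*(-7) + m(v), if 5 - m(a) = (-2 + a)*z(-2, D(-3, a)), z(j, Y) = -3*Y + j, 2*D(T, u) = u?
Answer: -297/2 ≈ -148.50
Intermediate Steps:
D(T, u) = u/2
z(j, Y) = j - 3*Y
m(a) = 5 - (-2 + a)*(-2 - 3*a/2)
-(-40)*(-7) + m(v) = -(-40)*(-7) + (1 - 1*(-9) + (3/2)*(-9)²) = -4*70 + (1 + 9 + (3/2)*81) = -280 + (1 + 9 + 243/2) = -280 + 263/2 = -297/2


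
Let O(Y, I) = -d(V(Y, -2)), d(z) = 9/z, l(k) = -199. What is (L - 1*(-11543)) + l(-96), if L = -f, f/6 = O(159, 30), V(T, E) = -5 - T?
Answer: 930181/82 ≈ 11344.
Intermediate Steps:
O(Y, I) = -9/(-5 - Y)
f = 27/82 (f = 6*(9/(5 + 159)) = 6*(9/164) = 27/82 ≈ 0.32927)
L = -27/82 (L = -1*27/82 = -27/82 ≈ -0.32927)
(L - 1*(-11543)) + l(-96) = (-27/82 - 1*(-11543)) - 199 = (-27/82 + 11543) - 199 = 946499/82 - 199 = 930181/82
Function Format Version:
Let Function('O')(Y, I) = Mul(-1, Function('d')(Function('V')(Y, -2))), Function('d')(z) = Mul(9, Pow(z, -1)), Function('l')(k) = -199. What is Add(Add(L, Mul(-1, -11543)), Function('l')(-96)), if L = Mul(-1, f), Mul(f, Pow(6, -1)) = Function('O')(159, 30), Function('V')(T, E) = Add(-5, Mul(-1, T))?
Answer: Rational(930181, 82) ≈ 11344.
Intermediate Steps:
Function('O')(Y, I) = Mul(-9, Pow(Add(-5, Mul(-1, Y)), -1)) (Function('O')(Y, I) = Mul(-1, Mul(9, Pow(Add(-5, Mul(-1, Y)), -1))) = Mul(-9, Pow(Add(-5, Mul(-1, Y)), -1)))
f = Rational(27, 82) (f = Mul(6, Mul(9, Pow(Add(5, 159), -1))) = Mul(6, Mul(9, Pow(164, -1))) = Mul(6, Mul(9, Rational(1, 164))) = Mul(6, Rational(9, 164)) = Rational(27, 82) ≈ 0.32927)
L = Rational(-27, 82) (L = Mul(-1, Rational(27, 82)) = Rational(-27, 82) ≈ -0.32927)
Add(Add(L, Mul(-1, -11543)), Function('l')(-96)) = Add(Add(Rational(-27, 82), Mul(-1, -11543)), -199) = Add(Add(Rational(-27, 82), 11543), -199) = Add(Rational(946499, 82), -199) = Rational(930181, 82)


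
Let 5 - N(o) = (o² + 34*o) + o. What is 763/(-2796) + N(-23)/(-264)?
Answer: -82259/61512 ≈ -1.3373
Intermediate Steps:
N(o) = 5 - o² - 35*o (N(o) = 5 - ((o² + 34*o) + o) = 5 - (o² + 35*o) = 5 + (-o² - 35*o) = 5 - o² - 35*o)
763/(-2796) + N(-23)/(-264) = 763/(-2796) + (5 - 1*(-23)² - 35*(-23))/(-264) = 763*(-1/2796) + (5 - 1*529 + 805)*(-1/264) = -763/2796 + (5 - 529 + 805)*(-1/264) = -763/2796 + 281*(-1/264) = -763/2796 - 281/264 = -82259/61512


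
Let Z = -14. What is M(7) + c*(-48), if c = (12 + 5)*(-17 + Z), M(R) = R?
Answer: 25303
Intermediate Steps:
c = -527 (c = (12 + 5)*(-17 - 14) = 17*(-31) = -527)
M(7) + c*(-48) = 7 - 527*(-48) = 7 + 25296 = 25303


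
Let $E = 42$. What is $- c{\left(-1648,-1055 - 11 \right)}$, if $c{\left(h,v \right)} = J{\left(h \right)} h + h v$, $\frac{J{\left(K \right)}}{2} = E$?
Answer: $-1618336$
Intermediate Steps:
$J{\left(K \right)} = 84$ ($J{\left(K \right)} = 2 \cdot 42 = 84$)
$c{\left(h,v \right)} = 84 h + h v$
$- c{\left(-1648,-1055 - 11 \right)} = - \left(-1648\right) \left(84 - 1066\right) = - \left(-1648\right) \left(-982\right) = \left(-1\right) 1618336 = -1618336$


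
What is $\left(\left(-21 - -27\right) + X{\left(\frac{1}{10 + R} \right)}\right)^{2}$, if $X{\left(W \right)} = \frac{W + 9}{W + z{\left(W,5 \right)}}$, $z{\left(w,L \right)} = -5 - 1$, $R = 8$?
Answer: $\frac{229441}{11449} \approx 20.04$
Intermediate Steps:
$z{\left(w,L \right)} = -6$
$X{\left(W \right)} = \frac{9 + W}{-6 + W}$ ($X{\left(W \right)} = \frac{W + 9}{W - 6} = \frac{9 + W}{-6 + W}$)
$\left(\left(-21 - -27\right) + X{\left(\frac{1}{10 + R} \right)}\right)^{2} = \left(\left(-21 - -27\right) + \frac{9 + \frac{1}{10 + 8}}{-6 + \frac{1}{10 + 8}}\right)^{2} = \left(\left(-21 + 27\right) + \frac{9 + \frac{1}{18}}{-6 + \frac{1}{18}}\right)^{2} = \left(6 + \frac{9 + \frac{1}{18}}{-6 + \frac{1}{18}}\right)^{2} = \left(6 + \frac{1}{- \frac{107}{18}} \cdot \frac{163}{18}\right)^{2} = \left(6 - \frac{163}{107}\right)^{2} = \left(\frac{479}{107}\right)^{2} = \frac{229441}{11449}$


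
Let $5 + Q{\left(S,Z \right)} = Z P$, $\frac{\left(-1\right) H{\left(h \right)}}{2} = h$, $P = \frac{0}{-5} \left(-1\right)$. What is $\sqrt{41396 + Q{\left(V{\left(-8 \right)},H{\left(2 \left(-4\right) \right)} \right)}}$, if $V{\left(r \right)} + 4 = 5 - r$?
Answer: $9 \sqrt{511} \approx 203.45$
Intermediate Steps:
$V{\left(r \right)} = 1 - r$ ($V{\left(r \right)} = -4 - \left(-5 + r\right) = 1 - r$)
$P = 0$ ($P = 0 \left(- \frac{1}{5}\right) \left(-1\right) = 0 \left(-1\right) = 0$)
$H{\left(h \right)} = - 2 h$
$Q{\left(S,Z \right)} = -5$ ($Q{\left(S,Z \right)} = -5 + Z 0 = -5 + 0 = -5$)
$\sqrt{41396 + Q{\left(V{\left(-8 \right)},H{\left(2 \left(-4\right) \right)} \right)}} = \sqrt{41396 - 5} = \sqrt{41391} = 9 \sqrt{511}$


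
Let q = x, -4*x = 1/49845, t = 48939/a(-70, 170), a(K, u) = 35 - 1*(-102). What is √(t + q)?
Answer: √66631385514651495/13657530 ≈ 18.900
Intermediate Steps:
a(K, u) = 137 (a(K, u) = 35 + 102 = 137)
t = 48939/137 ≈ 357.22
x = -1/199380 (x = -¼/49845 = -¼*1/49845 = -1/199380 ≈ -5.0156e-6)
q = -1/199380 ≈ -5.0156e-6
√(t + q) = √(48939/137 - 1/199380) = √(9757457683/27315060) = √66631385514651495/13657530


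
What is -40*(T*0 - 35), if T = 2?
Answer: 1400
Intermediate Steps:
-40*(T*0 - 35) = -40*(2*0 - 35) = -40*(0 - 35) = -40*(-35) = 1400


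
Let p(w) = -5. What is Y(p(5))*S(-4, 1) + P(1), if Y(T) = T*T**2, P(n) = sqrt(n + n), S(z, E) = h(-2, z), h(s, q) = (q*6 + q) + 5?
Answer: 2875 + sqrt(2) ≈ 2876.4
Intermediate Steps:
h(s, q) = 5 + 7*q (h(s, q) = (6*q + q) + 5 = 7*q + 5 = 5 + 7*q)
S(z, E) = 5 + 7*z
P(n) = sqrt(2)*sqrt(n) (P(n) = sqrt(2*n) = sqrt(2)*sqrt(n))
Y(T) = T**3
Y(p(5))*S(-4, 1) + P(1) = (-5)**3*(5 + 7*(-4)) + sqrt(2)*sqrt(1) = -125*(5 - 28) + sqrt(2)*1 = -125*(-23) + sqrt(2) = 2875 + sqrt(2)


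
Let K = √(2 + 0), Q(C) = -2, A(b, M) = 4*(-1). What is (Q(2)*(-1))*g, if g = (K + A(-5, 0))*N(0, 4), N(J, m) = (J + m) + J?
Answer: -32 + 8*√2 ≈ -20.686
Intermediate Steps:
N(J, m) = m + 2*J
A(b, M) = -4
K = √2 ≈ 1.4142
g = -16 + 4*√2 (g = (√2 - 4)*(4 + 2*0) = (-4 + √2)*(4 + 0) = (-4 + √2)*4 = -16 + 4*√2 ≈ -10.343)
(Q(2)*(-1))*g = (-2*(-1))*(-16 + 4*√2) = 2*(-16 + 4*√2) = -32 + 8*√2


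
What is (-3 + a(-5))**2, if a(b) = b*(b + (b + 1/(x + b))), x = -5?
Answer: 9025/4 ≈ 2256.3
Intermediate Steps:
a(b) = b*(1/(-5 + b) + 2*b) (a(b) = b*(b + (b + 1/(-5 + b))) = b*(1/(-5 + b) + 2*b))
(-3 + a(-5))**2 = (-3 - 5*(1 - 10*(-5) + 2*(-5)**2)/(-5 - 5))**2 = (-3 - 5*(1 + 50 + 2*25)/(-10))**2 = (-3 - 5*(-1/10)*(1 + 50 + 50))**2 = (-3 - 5*(-1/10)*101)**2 = (-3 + 101/2)**2 = (95/2)**2 = 9025/4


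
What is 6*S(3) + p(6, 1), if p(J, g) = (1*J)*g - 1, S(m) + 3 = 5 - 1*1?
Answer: 11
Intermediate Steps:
S(m) = 1 (S(m) = -3 + (5 - 1*1) = -3 + (5 - 1) = -3 + 4 = 1)
p(J, g) = -1 + J*g (p(J, g) = J*g - 1 = -1 + J*g)
6*S(3) + p(6, 1) = 6*1 + (-1 + 6*1) = 6 + (-1 + 6) = 6 + 5 = 11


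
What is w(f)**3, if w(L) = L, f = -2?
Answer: -8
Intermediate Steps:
w(f)**3 = (-2)**3 = -8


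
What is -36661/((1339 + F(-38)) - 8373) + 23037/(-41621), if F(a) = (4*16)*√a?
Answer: 4794780477803/1032883467642 + 586576*I*√38/12408201 ≈ 4.6421 + 0.29141*I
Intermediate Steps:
F(a) = 64*√a
-36661/((1339 + F(-38)) - 8373) + 23037/(-41621) = -36661/((1339 + 64*√(-38)) - 8373) + 23037/(-41621) = -36661/((1339 + 64*(I*√38)) - 8373) + 23037*(-1/41621) = -36661/((1339 + 64*I*√38) - 8373) - 23037/41621 = -36661/(-7034 + 64*I*√38) - 23037/41621 = -23037/41621 - 36661/(-7034 + 64*I*√38)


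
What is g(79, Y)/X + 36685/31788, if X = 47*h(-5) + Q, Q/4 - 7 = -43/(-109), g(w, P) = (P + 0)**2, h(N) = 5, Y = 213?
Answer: 52752214621/305578044 ≈ 172.63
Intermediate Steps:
g(w, P) = P**2
Q = 3224/109 (Q = 28 + 4*(-43/(-109)) = 28 + 4*(-43*(-1/109)) = 28 + 4*(43/109) = 28 + 172/109 = 3224/109 ≈ 29.578)
X = 28839/109 (X = 47*5 + 3224/109 = 235 + 3224/109 = 28839/109 ≈ 264.58)
g(79, Y)/X + 36685/31788 = 213**2/(28839/109) + 36685/31788 = 45369*(109/28839) + 36685*(1/31788) = 1648407/9613 + 36685/31788 = 52752214621/305578044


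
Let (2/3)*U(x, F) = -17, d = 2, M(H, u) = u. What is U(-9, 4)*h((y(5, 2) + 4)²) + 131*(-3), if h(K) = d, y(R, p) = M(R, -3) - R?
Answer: -444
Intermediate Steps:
y(R, p) = -3 - R
U(x, F) = -51/2 (U(x, F) = (3/2)*(-17) = -51/2)
h(K) = 2
U(-9, 4)*h((y(5, 2) + 4)²) + 131*(-3) = -51/2*2 + 131*(-3) = -51 - 393 = -444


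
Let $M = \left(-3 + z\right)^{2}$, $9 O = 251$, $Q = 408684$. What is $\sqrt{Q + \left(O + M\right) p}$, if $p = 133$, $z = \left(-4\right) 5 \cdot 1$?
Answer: $\frac{4 \sqrt{271547}}{3} \approx 694.8$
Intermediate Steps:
$O = \frac{251}{9}$ ($O = \frac{1}{9} \cdot 251 = \frac{251}{9} \approx 27.889$)
$z = -20$ ($z = \left(-20\right) 1 = -20$)
$M = 529$ ($M = \left(-3 - 20\right)^{2} = \left(-23\right)^{2} = 529$)
$\sqrt{Q + \left(O + M\right) p} = \sqrt{408684 + \left(\frac{251}{9} + 529\right) 133} = \sqrt{408684 + \frac{5012}{9} \cdot 133} = \sqrt{408684 + \frac{666596}{9}} = \sqrt{\frac{4344752}{9}} = \frac{4 \sqrt{271547}}{3}$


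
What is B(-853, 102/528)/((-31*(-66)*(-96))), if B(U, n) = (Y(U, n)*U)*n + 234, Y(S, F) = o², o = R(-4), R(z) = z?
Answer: 6607/540144 ≈ 0.012232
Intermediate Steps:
o = -4
Y(S, F) = 16 (Y(S, F) = (-4)² = 16)
B(U, n) = 234 + 16*U*n (B(U, n) = (16*U)*n + 234 = 16*U*n + 234 = 234 + 16*U*n)
B(-853, 102/528)/((-31*(-66)*(-96))) = (234 + 16*(-853)*(102/528))/((-31*(-66)*(-96))) = (234 + 16*(-853)*(102*(1/528)))/((2046*(-96))) = (234 + 16*(-853)*(17/88))/(-196416) = (234 - 29002/11)*(-1/196416) = -26428/11*(-1/196416) = 6607/540144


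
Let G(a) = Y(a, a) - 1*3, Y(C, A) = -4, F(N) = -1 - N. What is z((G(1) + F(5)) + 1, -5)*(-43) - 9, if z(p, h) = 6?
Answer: -267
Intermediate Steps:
G(a) = -7 (G(a) = -4 - 1*3 = -4 - 3 = -7)
z((G(1) + F(5)) + 1, -5)*(-43) - 9 = 6*(-43) - 9 = -258 - 9 = -267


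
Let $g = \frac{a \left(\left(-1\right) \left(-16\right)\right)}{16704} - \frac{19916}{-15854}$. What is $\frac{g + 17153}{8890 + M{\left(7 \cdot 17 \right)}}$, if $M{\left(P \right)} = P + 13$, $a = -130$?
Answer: $\frac{70981978603}{37332079668} \approx 1.9014$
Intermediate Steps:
$M{\left(P \right)} = 13 + P$
$g = \frac{4682821}{4137894}$ ($g = \frac{\left(-130\right) \left(\left(-1\right) \left(-16\right)\right)}{16704} - \frac{19916}{-15854} = \left(-130\right) 16 \cdot \frac{1}{16704} - - \frac{9958}{7927} = \left(-2080\right) \frac{1}{16704} + \frac{9958}{7927} = - \frac{65}{522} + \frac{9958}{7927} = \frac{4682821}{4137894} \approx 1.1317$)
$\frac{g + 17153}{8890 + M{\left(7 \cdot 17 \right)}} = \frac{\frac{4682821}{4137894} + 17153}{8890 + \left(13 + 7 \cdot 17\right)} = \frac{70981978603}{4137894 \left(8890 + \left(13 + 119\right)\right)} = \frac{70981978603}{4137894 \left(8890 + 132\right)} = \frac{70981978603}{4137894 \cdot 9022} = \frac{70981978603}{4137894} \cdot \frac{1}{9022} = \frac{70981978603}{37332079668}$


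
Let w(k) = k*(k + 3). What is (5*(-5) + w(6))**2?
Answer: 841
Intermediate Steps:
w(k) = k*(3 + k)
(5*(-5) + w(6))**2 = (5*(-5) + 6*(3 + 6))**2 = (-25 + 6*9)**2 = (-25 + 54)**2 = 29**2 = 841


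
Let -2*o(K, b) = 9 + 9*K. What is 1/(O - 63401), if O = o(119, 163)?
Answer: -1/63941 ≈ -1.5639e-5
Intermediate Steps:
o(K, b) = -9/2 - 9*K/2 (o(K, b) = -(9 + 9*K)/2 = -9/2 - 9*K/2)
O = -540 (O = -9/2 - 9/2*119 = -9/2 - 1071/2 = -540)
1/(O - 63401) = 1/(-540 - 63401) = 1/(-63941) = -1/63941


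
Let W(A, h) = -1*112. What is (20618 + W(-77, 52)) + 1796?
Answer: 22302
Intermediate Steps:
W(A, h) = -112
(20618 + W(-77, 52)) + 1796 = (20618 - 112) + 1796 = 20506 + 1796 = 22302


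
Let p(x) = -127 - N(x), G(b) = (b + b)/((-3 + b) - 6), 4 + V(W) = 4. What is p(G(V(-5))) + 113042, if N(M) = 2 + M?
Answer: 112913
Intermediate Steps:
V(W) = 0 (V(W) = -4 + 4 = 0)
G(b) = 2*b/(-9 + b) (G(b) = (2*b)/(-9 + b) = 2*b/(-9 + b))
p(x) = -129 - x (p(x) = -127 - (2 + x) = -127 + (-2 - x) = -129 - x)
p(G(V(-5))) + 113042 = (-129 - 2*0/(-9 + 0)) + 113042 = (-129 - 2*0/(-9)) + 113042 = (-129 - 2*0*(-1)/9) + 113042 = (-129 - 1*0) + 113042 = (-129 + 0) + 113042 = -129 + 113042 = 112913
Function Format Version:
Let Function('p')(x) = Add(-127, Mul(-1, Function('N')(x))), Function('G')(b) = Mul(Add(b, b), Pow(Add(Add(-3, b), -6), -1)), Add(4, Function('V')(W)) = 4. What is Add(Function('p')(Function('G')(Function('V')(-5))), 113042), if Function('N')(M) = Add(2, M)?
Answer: 112913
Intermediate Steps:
Function('V')(W) = 0 (Function('V')(W) = Add(-4, 4) = 0)
Function('G')(b) = Mul(2, b, Pow(Add(-9, b), -1)) (Function('G')(b) = Mul(Mul(2, b), Pow(Add(-9, b), -1)) = Mul(2, b, Pow(Add(-9, b), -1)))
Function('p')(x) = Add(-129, Mul(-1, x)) (Function('p')(x) = Add(-127, Mul(-1, Add(2, x))) = Add(-127, Add(-2, Mul(-1, x))) = Add(-129, Mul(-1, x)))
Add(Function('p')(Function('G')(Function('V')(-5))), 113042) = Add(Add(-129, Mul(-1, Mul(2, 0, Pow(Add(-9, 0), -1)))), 113042) = Add(Add(-129, Mul(-1, Mul(2, 0, Pow(-9, -1)))), 113042) = Add(Add(-129, Mul(-1, Mul(2, 0, Rational(-1, 9)))), 113042) = Add(Add(-129, Mul(-1, 0)), 113042) = Add(Add(-129, 0), 113042) = Add(-129, 113042) = 112913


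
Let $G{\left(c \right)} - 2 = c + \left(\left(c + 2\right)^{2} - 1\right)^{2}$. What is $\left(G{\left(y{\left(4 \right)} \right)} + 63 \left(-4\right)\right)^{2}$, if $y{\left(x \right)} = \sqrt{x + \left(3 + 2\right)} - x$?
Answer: $63001$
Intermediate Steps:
$y{\left(x \right)} = \sqrt{5 + x} - x$ ($y{\left(x \right)} = \sqrt{x + 5} - x = \sqrt{5 + x} - x$)
$G{\left(c \right)} = 2 + c + \left(-1 + \left(2 + c\right)^{2}\right)^{2}$ ($G{\left(c \right)} = 2 + \left(c + \left(\left(c + 2\right)^{2} - 1\right)^{2}\right) = 2 + \left(c + \left(\left(2 + c\right)^{2} - 1\right)^{2}\right) = 2 + \left(c + \left(-1 + \left(2 + c\right)^{2}\right)^{2}\right) = 2 + c + \left(-1 + \left(2 + c\right)^{2}\right)^{2}$)
$\left(G{\left(y{\left(4 \right)} \right)} + 63 \left(-4\right)\right)^{2} = \left(\left(2 + \left(\sqrt{5 + 4} - 4\right) + \left(-1 + \left(2 + \left(\sqrt{5 + 4} - 4\right)\right)^{2}\right)^{2}\right) + 63 \left(-4\right)\right)^{2} = \left(\left(2 - \left(4 - \sqrt{9}\right) + \left(-1 + \left(2 - \left(4 - \sqrt{9}\right)\right)^{2}\right)^{2}\right) - 252\right)^{2} = \left(\left(2 + \left(3 - 4\right) + \left(-1 + \left(2 + \left(3 - 4\right)\right)^{2}\right)^{2}\right) - 252\right)^{2} = \left(\left(2 - 1 + \left(-1 + \left(2 - 1\right)^{2}\right)^{2}\right) - 252\right)^{2} = \left(\left(2 - 1 + \left(-1 + 1^{2}\right)^{2}\right) - 252\right)^{2} = \left(\left(2 - 1 + \left(-1 + 1\right)^{2}\right) - 252\right)^{2} = \left(\left(2 - 1 + 0^{2}\right) - 252\right)^{2} = \left(\left(2 - 1 + 0\right) - 252\right)^{2} = \left(1 - 252\right)^{2} = \left(-251\right)^{2} = 63001$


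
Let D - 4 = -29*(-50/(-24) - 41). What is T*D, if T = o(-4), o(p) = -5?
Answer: -67955/12 ≈ -5662.9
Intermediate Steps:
T = -5
D = 13591/12 (D = 4 - 29*(-50/(-24) - 41) = 4 - 29*(-50*(-1/24) - 41) = 4 - 29*(25/12 - 41) = 4 - 29*(-467/12) = 4 + 13543/12 = 13591/12 ≈ 1132.6)
T*D = -5*13591/12 = -67955/12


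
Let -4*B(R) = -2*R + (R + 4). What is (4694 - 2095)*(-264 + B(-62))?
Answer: -1458039/2 ≈ -7.2902e+5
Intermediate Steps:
B(R) = -1 + R/4 (B(R) = -(-2*R + (R + 4))/4 = -(-2*R + (4 + R))/4 = -(4 - R)/4 = -1 + R/4)
(4694 - 2095)*(-264 + B(-62)) = (4694 - 2095)*(-264 + (-1 + (¼)*(-62))) = 2599*(-264 + (-1 - 31/2)) = 2599*(-264 - 33/2) = 2599*(-561/2) = -1458039/2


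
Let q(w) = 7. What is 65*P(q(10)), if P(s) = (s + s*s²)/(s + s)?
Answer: 1625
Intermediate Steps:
P(s) = (s + s³)/(2*s) (P(s) = (s + s³)/((2*s)) = (s + s³)*(1/(2*s)) = (s + s³)/(2*s))
65*P(q(10)) = 65*(½ + (½)*7²) = 65*(½ + (½)*49) = 65*(½ + 49/2) = 65*25 = 1625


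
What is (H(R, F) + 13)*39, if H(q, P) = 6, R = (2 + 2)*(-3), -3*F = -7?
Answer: 741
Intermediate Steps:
F = 7/3 (F = -⅓*(-7) = 7/3 ≈ 2.3333)
R = -12 (R = 4*(-3) = -12)
(H(R, F) + 13)*39 = (6 + 13)*39 = 19*39 = 741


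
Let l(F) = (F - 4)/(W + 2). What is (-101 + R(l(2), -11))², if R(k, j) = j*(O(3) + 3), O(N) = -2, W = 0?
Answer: 12544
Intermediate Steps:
l(F) = -2 + F/2 (l(F) = (F - 4)/(0 + 2) = (-4 + F)/2 = (-4 + F)*(½) = -2 + F/2)
R(k, j) = j (R(k, j) = j*(-2 + 3) = j*1 = j)
(-101 + R(l(2), -11))² = (-101 - 11)² = (-112)² = 12544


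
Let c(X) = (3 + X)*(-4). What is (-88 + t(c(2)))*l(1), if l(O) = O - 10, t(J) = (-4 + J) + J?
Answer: 1188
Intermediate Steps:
c(X) = -12 - 4*X
t(J) = -4 + 2*J
l(O) = -10 + O
(-88 + t(c(2)))*l(1) = (-88 + (-4 + 2*(-12 - 4*2)))*(-10 + 1) = (-88 + (-4 + 2*(-12 - 8)))*(-9) = (-88 + (-4 + 2*(-20)))*(-9) = (-88 + (-4 - 40))*(-9) = (-88 - 44)*(-9) = -132*(-9) = 1188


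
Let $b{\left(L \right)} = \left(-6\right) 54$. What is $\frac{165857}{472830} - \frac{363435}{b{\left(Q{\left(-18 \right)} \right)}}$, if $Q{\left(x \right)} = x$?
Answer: $\frac{9549817151}{8510940} \approx 1122.1$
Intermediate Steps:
$b{\left(L \right)} = -324$
$\frac{165857}{472830} - \frac{363435}{b{\left(Q{\left(-18 \right)} \right)}} = \frac{165857}{472830} - \frac{363435}{-324} = 165857 \cdot \frac{1}{472830} - - \frac{121145}{108} = \frac{165857}{472830} + \frac{121145}{108} = \frac{9549817151}{8510940}$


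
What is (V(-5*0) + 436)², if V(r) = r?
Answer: 190096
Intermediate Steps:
(V(-5*0) + 436)² = (-5*0 + 436)² = (0 + 436)² = 436² = 190096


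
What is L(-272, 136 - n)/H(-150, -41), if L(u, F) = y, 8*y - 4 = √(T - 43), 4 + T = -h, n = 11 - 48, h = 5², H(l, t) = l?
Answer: -1/300 - I*√2/200 ≈ -0.0033333 - 0.0070711*I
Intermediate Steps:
h = 25
n = -37
T = -29 (T = -4 - 1*25 = -4 - 25 = -29)
y = ½ + 3*I*√2/4 (y = ½ + √(-29 - 43)/8 = ½ + √(-72)/8 = ½ + (6*I*√2)/8 = ½ + 3*I*√2/4 ≈ 0.5 + 1.0607*I)
L(u, F) = ½ + 3*I*√2/4
L(-272, 136 - n)/H(-150, -41) = (½ + 3*I*√2/4)/(-150) = (½ + 3*I*√2/4)*(-1/150) = -1/300 - I*√2/200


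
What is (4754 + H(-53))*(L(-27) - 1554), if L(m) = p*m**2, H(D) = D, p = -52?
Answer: -185510862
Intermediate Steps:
L(m) = -52*m**2
(4754 + H(-53))*(L(-27) - 1554) = (4754 - 53)*(-52*(-27)**2 - 1554) = 4701*(-52*729 - 1554) = 4701*(-37908 - 1554) = 4701*(-39462) = -185510862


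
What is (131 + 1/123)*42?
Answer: 225596/41 ≈ 5502.3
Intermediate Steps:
(131 + 1/123)*42 = (16114/123)*42 = 225596/41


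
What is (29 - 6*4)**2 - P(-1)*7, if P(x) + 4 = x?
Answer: 60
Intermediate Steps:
P(x) = -4 + x
(29 - 6*4)**2 - P(-1)*7 = (29 - 6*4)**2 - (-4 - 1)*7 = (29 - 24)**2 - (-5)*7 = 5**2 - 1*(-35) = 25 + 35 = 60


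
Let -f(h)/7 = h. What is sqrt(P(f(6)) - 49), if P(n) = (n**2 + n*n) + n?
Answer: sqrt(3437) ≈ 58.626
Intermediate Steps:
f(h) = -7*h
P(n) = n + 2*n**2 (P(n) = (n**2 + n**2) + n = 2*n**2 + n = n + 2*n**2)
sqrt(P(f(6)) - 49) = sqrt((-7*6)*(1 + 2*(-7*6)) - 49) = sqrt(-42*(1 + 2*(-42)) - 49) = sqrt(-42*(1 - 84) - 49) = sqrt(-42*(-83) - 49) = sqrt(3486 - 49) = sqrt(3437)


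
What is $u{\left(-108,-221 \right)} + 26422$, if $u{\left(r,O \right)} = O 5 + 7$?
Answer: $25324$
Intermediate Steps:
$u{\left(r,O \right)} = 7 + 5 O$ ($u{\left(r,O \right)} = 5 O + 7 = 7 + 5 O$)
$u{\left(-108,-221 \right)} + 26422 = \left(7 + 5 \left(-221\right)\right) + 26422 = \left(7 - 1105\right) + 26422 = -1098 + 26422 = 25324$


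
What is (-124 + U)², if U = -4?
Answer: 16384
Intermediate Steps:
(-124 + U)² = (-124 - 4)² = (-128)² = 16384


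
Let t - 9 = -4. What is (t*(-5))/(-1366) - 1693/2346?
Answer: -563497/801159 ≈ -0.70335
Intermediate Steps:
t = 5 (t = 9 - 4 = 5)
(t*(-5))/(-1366) - 1693/2346 = (5*(-5))/(-1366) - 1693/2346 = -25*(-1/1366) - 1693*1/2346 = 25/1366 - 1693/2346 = -563497/801159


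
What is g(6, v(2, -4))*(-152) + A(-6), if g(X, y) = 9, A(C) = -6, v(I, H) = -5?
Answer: -1374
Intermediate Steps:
g(6, v(2, -4))*(-152) + A(-6) = 9*(-152) - 6 = -1368 - 6 = -1374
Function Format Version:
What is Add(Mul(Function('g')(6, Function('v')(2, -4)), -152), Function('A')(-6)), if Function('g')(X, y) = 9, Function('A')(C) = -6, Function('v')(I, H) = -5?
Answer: -1374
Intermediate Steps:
Add(Mul(Function('g')(6, Function('v')(2, -4)), -152), Function('A')(-6)) = Add(Mul(9, -152), -6) = Add(-1368, -6) = -1374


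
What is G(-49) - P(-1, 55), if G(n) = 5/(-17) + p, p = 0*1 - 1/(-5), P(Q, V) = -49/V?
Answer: 149/187 ≈ 0.79679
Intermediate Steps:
p = ⅕ (p = 0 - 1*(-⅕) = 0 + ⅕ = ⅕ ≈ 0.20000)
G(n) = -8/85 (G(n) = 5/(-17) + ⅕ = 5*(-1/17) + ⅕ = -5/17 + ⅕ = -8/85)
G(-49) - P(-1, 55) = -8/85 - (-49)/55 = -8/85 - 1*(-49/55) = -8/85 + 49/55 = 149/187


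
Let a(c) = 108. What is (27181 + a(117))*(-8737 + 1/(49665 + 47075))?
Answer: -23065137055531/96740 ≈ -2.3842e+8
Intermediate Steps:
(27181 + a(117))*(-8737 + 1/(49665 + 47075)) = (27181 + 108)*(-8737 + 1/(49665 + 47075)) = 27289*(-8737 + 1/96740) = 27289*(-845217379/96740) = -23065137055531/96740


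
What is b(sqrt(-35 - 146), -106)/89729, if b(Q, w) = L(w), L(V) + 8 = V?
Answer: -114/89729 ≈ -0.0012705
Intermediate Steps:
L(V) = -8 + V
b(Q, w) = -8 + w
b(sqrt(-35 - 146), -106)/89729 = (-8 - 106)/89729 = -114*1/89729 = -114/89729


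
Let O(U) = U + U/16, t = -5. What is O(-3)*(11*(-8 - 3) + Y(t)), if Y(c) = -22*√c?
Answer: 6171/16 + 561*I*√5/8 ≈ 385.69 + 156.8*I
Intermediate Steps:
O(U) = 17*U/16 (O(U) = U + U*(1/16) = U + U/16 = 17*U/16)
O(-3)*(11*(-8 - 3) + Y(t)) = ((17/16)*(-3))*(11*(-8 - 3) - 22*I*√5) = -51*(11*(-11) - 22*I*√5)/16 = -51*(-121 - 22*I*√5)/16 = 6171/16 + 561*I*√5/8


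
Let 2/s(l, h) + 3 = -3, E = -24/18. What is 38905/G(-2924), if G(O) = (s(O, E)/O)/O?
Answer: -997887105840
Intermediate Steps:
E = -4/3 (E = -24*1/18 = -4/3 ≈ -1.3333)
s(l, h) = -⅓ (s(l, h) = 2/(-3 - 3) = 2/(-6) = 2*(-⅙) = -⅓)
G(O) = -1/(3*O²) (G(O) = (-1/(3*O))/O = -1/(3*O²))
38905/G(-2924) = 38905/((-⅓/(-2924)²)) = 38905/((-⅓*1/8549776)) = 38905/(-1/25649328) = 38905*(-25649328) = -997887105840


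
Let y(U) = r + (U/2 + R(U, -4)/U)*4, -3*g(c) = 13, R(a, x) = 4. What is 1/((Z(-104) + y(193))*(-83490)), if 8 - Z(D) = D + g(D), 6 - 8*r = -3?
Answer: -772/32455387745 ≈ -2.3786e-8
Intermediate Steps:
r = 9/8 (r = ¾ - ⅛*(-3) = ¾ + 3/8 = 9/8 ≈ 1.1250)
g(c) = -13/3 (g(c) = -⅓*13 = -13/3)
Z(D) = 37/3 - D (Z(D) = 8 - (D - 13/3) = 8 - (-13/3 + D) = 8 + (13/3 - D) = 37/3 - D)
y(U) = 9/8 + 2*U + 16/U (y(U) = 9/8 + (U/2 + 4/U)*4 = 9/8 + (2*U + 16/U) = 9/8 + 2*U + 16/U)
1/((Z(-104) + y(193))*(-83490)) = 1/(((37/3 - 1*(-104)) + (9/8 + 2*193 + 16/193))*(-83490)) = -1/83490/((37/3 + 104) + (9/8 + 386 + 16*(1/193))) = -1/83490/(349/3 + (9/8 + 386 + 16/193)) = -1/83490/(349/3 + 597849/1544) = -1/83490/(2332403/4632) = (4632/2332403)*(-1/83490) = -772/32455387745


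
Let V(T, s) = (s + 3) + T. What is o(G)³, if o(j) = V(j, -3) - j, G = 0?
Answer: 0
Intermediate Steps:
V(T, s) = 3 + T + s (V(T, s) = (3 + s) + T = 3 + T + s)
o(j) = 0 (o(j) = (3 + j - 3) - j = j - j = 0)
o(G)³ = 0³ = 0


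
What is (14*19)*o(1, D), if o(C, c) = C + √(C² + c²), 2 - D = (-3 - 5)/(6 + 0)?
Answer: 266 + 266*√109/3 ≈ 1191.7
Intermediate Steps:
D = 10/3 (D = 2 - (-3 - 5)/(6 + 0) = 2 - (-8)/6 = 2 - 1*(-4/3) = 2 + 4/3 = 10/3 ≈ 3.3333)
(14*19)*o(1, D) = (14*19)*(1 + √(1² + (10/3)²)) = 266*(1 + √(1 + 100/9)) = 266*(1 + √(109/9)) = 266*(1 + √109/3) = 266 + 266*√109/3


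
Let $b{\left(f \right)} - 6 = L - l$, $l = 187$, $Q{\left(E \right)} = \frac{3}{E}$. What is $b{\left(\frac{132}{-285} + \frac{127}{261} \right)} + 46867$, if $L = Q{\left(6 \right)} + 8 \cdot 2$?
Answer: $\frac{93405}{2} \approx 46703.0$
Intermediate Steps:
$L = \frac{33}{2}$ ($L = \frac{3}{6} + 8 \cdot 2 = 3 \cdot \frac{1}{6} + 16 = \frac{1}{2} + 16 = \frac{33}{2} \approx 16.5$)
$b{\left(f \right)} = - \frac{329}{2}$ ($b{\left(f \right)} = 6 + \left(\frac{33}{2} - 187\right) = 6 - \frac{341}{2} = - \frac{329}{2}$)
$b{\left(\frac{132}{-285} + \frac{127}{261} \right)} + 46867 = - \frac{329}{2} + 46867 = \frac{93405}{2}$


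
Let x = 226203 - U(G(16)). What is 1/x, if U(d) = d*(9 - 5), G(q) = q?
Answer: 1/226139 ≈ 4.4221e-6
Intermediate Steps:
U(d) = 4*d (U(d) = d*4 = 4*d)
x = 226139 (x = 226203 - 4*16 = 226203 - 1*64 = 226203 - 64 = 226139)
1/x = 1/226139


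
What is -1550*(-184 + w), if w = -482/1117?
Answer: 319315500/1117 ≈ 2.8587e+5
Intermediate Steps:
w = -482/1117 (w = -482*1/1117 = -482/1117 ≈ -0.43151)
-1550*(-184 + w) = -1550*(-184 - 482/1117) = -1550*(-206010/1117) = 319315500/1117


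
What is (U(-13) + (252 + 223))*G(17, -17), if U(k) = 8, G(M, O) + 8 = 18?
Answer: 4830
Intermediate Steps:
G(M, O) = 10 (G(M, O) = -8 + 18 = 10)
(U(-13) + (252 + 223))*G(17, -17) = (8 + (252 + 223))*10 = (8 + 475)*10 = 483*10 = 4830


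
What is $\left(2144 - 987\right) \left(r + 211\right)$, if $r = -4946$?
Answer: $-5478395$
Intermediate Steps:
$\left(2144 - 987\right) \left(r + 211\right) = \left(2144 - 987\right) \left(-4946 + 211\right) = 1157 \left(-4735\right) = -5478395$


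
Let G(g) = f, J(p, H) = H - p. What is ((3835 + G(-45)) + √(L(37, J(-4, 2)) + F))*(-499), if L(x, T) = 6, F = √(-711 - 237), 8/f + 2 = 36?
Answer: -32534301/17 - 499*√(6 + 2*I*√237) ≈ -1.9159e+6 - 1777.2*I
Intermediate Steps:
f = 4/17 (f = 8/(-2 + 36) = 8/34 = 8*(1/34) = 4/17 ≈ 0.23529)
F = 2*I*√237 (F = √(-948) = 2*I*√237 ≈ 30.79*I)
G(g) = 4/17
((3835 + G(-45)) + √(L(37, J(-4, 2)) + F))*(-499) = ((3835 + 4/17) + √(6 + 2*I*√237))*(-499) = (65199/17 + √(6 + 2*I*√237))*(-499) = -32534301/17 - 499*√(6 + 2*I*√237)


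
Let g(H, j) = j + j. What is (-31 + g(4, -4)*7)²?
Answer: 7569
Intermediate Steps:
g(H, j) = 2*j
(-31 + g(4, -4)*7)² = (-31 + (2*(-4))*7)² = (-31 - 8*7)² = (-31 - 56)² = (-87)² = 7569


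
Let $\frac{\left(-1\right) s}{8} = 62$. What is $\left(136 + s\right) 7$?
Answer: $-2520$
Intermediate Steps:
$s = -496$ ($s = \left(-8\right) 62 = -496$)
$\left(136 + s\right) 7 = \left(136 - 496\right) 7 = \left(-360\right) 7 = -2520$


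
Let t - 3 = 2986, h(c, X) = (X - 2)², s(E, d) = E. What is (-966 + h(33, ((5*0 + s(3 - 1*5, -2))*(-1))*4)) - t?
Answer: -3919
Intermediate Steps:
h(c, X) = (-2 + X)²
t = 2989 (t = 3 + 2986 = 2989)
(-966 + h(33, ((5*0 + s(3 - 1*5, -2))*(-1))*4)) - t = (-966 + (-2 + ((5*0 + (3 - 1*5))*(-1))*4)²) - 1*2989 = (-966 + (-2 + ((0 + (3 - 5))*(-1))*4)²) - 2989 = (-966 + (-2 + ((0 - 2)*(-1))*4)²) - 2989 = (-966 + (-2 - 2*(-1)*4)²) - 2989 = (-966 + (-2 + 2*4)²) - 2989 = (-966 + (-2 + 8)²) - 2989 = (-966 + 6²) - 2989 = (-966 + 36) - 2989 = -930 - 2989 = -3919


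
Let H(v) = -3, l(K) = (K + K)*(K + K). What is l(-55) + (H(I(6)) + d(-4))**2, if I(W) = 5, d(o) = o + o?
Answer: 12221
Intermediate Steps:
d(o) = 2*o
l(K) = 4*K**2 (l(K) = (2*K)*(2*K) = 4*K**2)
l(-55) + (H(I(6)) + d(-4))**2 = 4*(-55)**2 + (-3 + 2*(-4))**2 = 4*3025 + (-3 - 8)**2 = 12100 + (-11)**2 = 12100 + 121 = 12221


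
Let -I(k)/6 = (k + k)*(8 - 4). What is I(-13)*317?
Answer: 197808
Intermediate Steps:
I(k) = -48*k (I(k) = -6*(k + k)*(8 - 4) = -6*2*k*4 = -48*k)
I(-13)*317 = -48*(-13)*317 = 624*317 = 197808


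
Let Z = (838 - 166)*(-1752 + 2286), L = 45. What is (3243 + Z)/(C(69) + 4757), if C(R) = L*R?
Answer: 362091/7862 ≈ 46.056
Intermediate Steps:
Z = 358848 (Z = 672*534 = 358848)
C(R) = 45*R
(3243 + Z)/(C(69) + 4757) = (3243 + 358848)/(45*69 + 4757) = 362091/(3105 + 4757) = 362091/7862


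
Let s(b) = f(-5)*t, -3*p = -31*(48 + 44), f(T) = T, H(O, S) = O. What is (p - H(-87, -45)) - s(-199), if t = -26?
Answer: 2723/3 ≈ 907.67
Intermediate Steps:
p = 2852/3 (p = -(-31)*(48 + 44)/3 = -(-31)*92/3 = -1/3*(-2852) = 2852/3 ≈ 950.67)
s(b) = 130 (s(b) = -5*(-26) = 130)
(p - H(-87, -45)) - s(-199) = (2852/3 - 1*(-87)) - 1*130 = (2852/3 + 87) - 130 = 3113/3 - 130 = 2723/3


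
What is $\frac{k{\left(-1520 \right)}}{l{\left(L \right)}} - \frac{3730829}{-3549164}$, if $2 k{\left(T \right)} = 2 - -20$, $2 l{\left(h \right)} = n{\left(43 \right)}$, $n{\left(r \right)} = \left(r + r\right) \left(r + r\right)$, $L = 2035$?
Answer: $\frac{6917823223}{6562404236} \approx 1.0542$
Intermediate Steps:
$n{\left(r \right)} = 4 r^{2}$ ($n{\left(r \right)} = 2 r 2 r = 4 r^{2}$)
$l{\left(h \right)} = 3698$ ($l{\left(h \right)} = \frac{4 \cdot 43^{2}}{2} = \frac{4 \cdot 1849}{2} = \frac{1}{2} \cdot 7396 = 3698$)
$k{\left(T \right)} = 11$ ($k{\left(T \right)} = \frac{2 - -20}{2} = \frac{2 + 20}{2} = \frac{1}{2} \cdot 22 = 11$)
$\frac{k{\left(-1520 \right)}}{l{\left(L \right)}} - \frac{3730829}{-3549164} = \frac{11}{3698} - \frac{3730829}{-3549164} = 11 \cdot \frac{1}{3698} - - \frac{3730829}{3549164} = \frac{11}{3698} + \frac{3730829}{3549164} = \frac{6917823223}{6562404236}$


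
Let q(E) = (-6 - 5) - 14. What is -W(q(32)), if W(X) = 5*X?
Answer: 125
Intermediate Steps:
q(E) = -25 (q(E) = -11 - 14 = -25)
-W(q(32)) = -5*(-25) = -1*(-125) = 125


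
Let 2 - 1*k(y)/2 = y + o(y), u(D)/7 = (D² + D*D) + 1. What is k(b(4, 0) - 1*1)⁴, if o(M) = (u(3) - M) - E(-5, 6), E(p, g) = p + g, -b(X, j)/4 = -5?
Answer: 4569760000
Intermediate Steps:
b(X, j) = 20 (b(X, j) = -4*(-5) = 20)
u(D) = 7 + 14*D² (u(D) = 7*((D² + D*D) + 1) = 7*((D² + D²) + 1) = 7*(2*D² + 1) = 7*(1 + 2*D²) = 7 + 14*D²)
E(p, g) = g + p
o(M) = 132 - M (o(M) = ((7 + 14*3²) - M) - (6 - 5) = ((7 + 14*9) - M) - 1*1 = ((7 + 126) - M) - 1 = (133 - M) - 1 = 132 - M)
k(y) = -260 (k(y) = 4 - 2*(y + (132 - y)) = 4 - 2*132 = 4 - 264 = -260)
k(b(4, 0) - 1*1)⁴ = (-260)⁴ = 4569760000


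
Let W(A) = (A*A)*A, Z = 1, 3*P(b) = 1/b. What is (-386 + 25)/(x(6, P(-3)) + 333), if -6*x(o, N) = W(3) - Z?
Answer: -1083/986 ≈ -1.0984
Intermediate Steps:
P(b) = 1/(3*b) (P(b) = (1/b)/3 = 1/(3*b))
W(A) = A**3 (W(A) = A**2*A = A**3)
x(o, N) = -13/3 (x(o, N) = -(3**3 - 1*1)/6 = -(27 - 1)/6 = -1/6*26 = -13/3)
(-386 + 25)/(x(6, P(-3)) + 333) = (-386 + 25)/(-13/3 + 333) = -361/986/3 = -361*3/986 = -1083/986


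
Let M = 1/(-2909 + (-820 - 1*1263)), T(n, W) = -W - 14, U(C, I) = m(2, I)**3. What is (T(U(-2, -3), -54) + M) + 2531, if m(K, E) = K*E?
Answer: 12834431/4992 ≈ 2571.0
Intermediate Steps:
m(K, E) = E*K
U(C, I) = 8*I**3 (U(C, I) = (I*2)**3 = (2*I)**3 = 8*I**3)
T(n, W) = -14 - W
M = -1/4992 (M = 1/(-2909 + (-820 - 1263)) = 1/(-2909 - 2083) = 1/(-4992) = -1/4992 ≈ -0.00020032)
(T(U(-2, -3), -54) + M) + 2531 = ((-14 - 1*(-54)) - 1/4992) + 2531 = ((-14 + 54) - 1/4992) + 2531 = (40 - 1/4992) + 2531 = 199679/4992 + 2531 = 12834431/4992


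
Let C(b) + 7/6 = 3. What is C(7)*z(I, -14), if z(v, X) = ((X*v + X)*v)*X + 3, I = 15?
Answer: 172491/2 ≈ 86246.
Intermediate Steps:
C(b) = 11/6 (C(b) = -7/6 + 3 = 11/6)
z(v, X) = 3 + X*v*(X + X*v) (z(v, X) = ((X + X*v)*v)*X + 3 = (v*(X + X*v))*X + 3 = X*v*(X + X*v) + 3 = 3 + X*v*(X + X*v))
C(7)*z(I, -14) = 11*(3 + 15*(-14)² + (-14)²*15²)/6 = 11*(3 + 15*196 + 196*225)/6 = 11*(3 + 2940 + 44100)/6 = (11/6)*47043 = 172491/2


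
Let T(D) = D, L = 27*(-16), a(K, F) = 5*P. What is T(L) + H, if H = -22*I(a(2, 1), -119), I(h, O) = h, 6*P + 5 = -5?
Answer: -746/3 ≈ -248.67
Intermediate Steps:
P = -5/3 (P = -⅚ + (⅙)*(-5) = -⅚ - ⅚ = -5/3 ≈ -1.6667)
a(K, F) = -25/3 (a(K, F) = 5*(-5/3) = -25/3)
L = -432
H = 550/3 (H = -22*(-25/3) = 550/3 ≈ 183.33)
T(L) + H = -432 + 550/3 = -746/3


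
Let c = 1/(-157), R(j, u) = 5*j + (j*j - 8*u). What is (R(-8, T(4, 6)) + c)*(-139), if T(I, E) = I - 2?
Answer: -174445/157 ≈ -1111.1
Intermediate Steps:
T(I, E) = -2 + I
R(j, u) = j**2 - 8*u + 5*j (R(j, u) = 5*j + (j**2 - 8*u) = j**2 - 8*u + 5*j)
c = -1/157 ≈ -0.0063694
(R(-8, T(4, 6)) + c)*(-139) = (((-8)**2 - 8*(-2 + 4) + 5*(-8)) - 1/157)*(-139) = ((64 - 8*2 - 40) - 1/157)*(-139) = ((64 - 16 - 40) - 1/157)*(-139) = (8 - 1/157)*(-139) = (1255/157)*(-139) = -174445/157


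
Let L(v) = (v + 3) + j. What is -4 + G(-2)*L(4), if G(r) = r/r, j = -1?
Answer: 2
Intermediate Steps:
G(r) = 1
L(v) = 2 + v (L(v) = (v + 3) - 1 = (3 + v) - 1 = 2 + v)
-4 + G(-2)*L(4) = -4 + 1*(2 + 4) = -4 + 1*6 = -4 + 6 = 2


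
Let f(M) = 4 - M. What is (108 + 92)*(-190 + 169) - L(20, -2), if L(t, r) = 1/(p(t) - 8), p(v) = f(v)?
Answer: -100799/24 ≈ -4200.0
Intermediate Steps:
p(v) = 4 - v
L(t, r) = 1/(-4 - t) (L(t, r) = 1/((4 - t) - 8) = 1/(-4 - t))
(108 + 92)*(-190 + 169) - L(20, -2) = (108 + 92)*(-190 + 169) - (-1)/(4 + 20) = 200*(-21) - (-1)/24 = -4200 - (-1)/24 = -4200 - 1*(-1/24) = -4200 + 1/24 = -100799/24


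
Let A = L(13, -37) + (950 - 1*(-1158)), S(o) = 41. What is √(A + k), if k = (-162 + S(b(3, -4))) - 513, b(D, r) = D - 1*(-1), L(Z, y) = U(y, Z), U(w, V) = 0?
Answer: √1474 ≈ 38.393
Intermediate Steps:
L(Z, y) = 0
b(D, r) = 1 + D (b(D, r) = D + 1 = 1 + D)
k = -634 (k = (-162 + 41) - 513 = -121 - 513 = -634)
A = 2108 (A = 0 + (950 - 1*(-1158)) = 0 + (950 + 1158) = 0 + 2108 = 2108)
√(A + k) = √(2108 - 634) = √1474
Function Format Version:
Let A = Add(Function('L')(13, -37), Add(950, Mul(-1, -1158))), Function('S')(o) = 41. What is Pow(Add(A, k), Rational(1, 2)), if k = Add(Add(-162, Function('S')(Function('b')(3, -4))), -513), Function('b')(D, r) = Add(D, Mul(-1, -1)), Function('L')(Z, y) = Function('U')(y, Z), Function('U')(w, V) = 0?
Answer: Pow(1474, Rational(1, 2)) ≈ 38.393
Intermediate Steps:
Function('L')(Z, y) = 0
Function('b')(D, r) = Add(1, D) (Function('b')(D, r) = Add(D, 1) = Add(1, D))
k = -634 (k = Add(Add(-162, 41), -513) = Add(-121, -513) = -634)
A = 2108 (A = Add(0, Add(950, Mul(-1, -1158))) = Add(0, Add(950, 1158)) = Add(0, 2108) = 2108)
Pow(Add(A, k), Rational(1, 2)) = Pow(Add(2108, -634), Rational(1, 2)) = Pow(1474, Rational(1, 2))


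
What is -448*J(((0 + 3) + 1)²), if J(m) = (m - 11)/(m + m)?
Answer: -70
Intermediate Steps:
J(m) = (-11 + m)/(2*m) (J(m) = (-11 + m)/((2*m)) = (-11 + m)*(1/(2*m)) = (-11 + m)/(2*m))
-448*J(((0 + 3) + 1)²) = -224*(-11 + ((0 + 3) + 1)²)/(((0 + 3) + 1)²) = -224*(-11 + (3 + 1)²)/((3 + 1)²) = -224*(-11 + 4²)/(4²) = -224*(-11 + 16)/16 = -224*5/16 = -448*5/32 = -70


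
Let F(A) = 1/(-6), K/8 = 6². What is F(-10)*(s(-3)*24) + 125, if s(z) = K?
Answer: -1027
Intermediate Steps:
K = 288 (K = 8*6² = 8*36 = 288)
F(A) = -⅙
s(z) = 288
F(-10)*(s(-3)*24) + 125 = -48*24 + 125 = -⅙*6912 + 125 = -1152 + 125 = -1027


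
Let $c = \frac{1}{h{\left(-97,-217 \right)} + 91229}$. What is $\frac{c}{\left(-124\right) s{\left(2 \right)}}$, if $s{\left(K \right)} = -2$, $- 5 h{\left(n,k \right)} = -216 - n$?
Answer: $\frac{5}{113153472} \approx 4.4188 \cdot 10^{-8}$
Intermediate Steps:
$h{\left(n,k \right)} = \frac{216}{5} + \frac{n}{5}$ ($h{\left(n,k \right)} = - \frac{-216 - n}{5} = \frac{216}{5} + \frac{n}{5}$)
$c = \frac{5}{456264}$ ($c = \frac{1}{\left(\frac{216}{5} + \frac{1}{5} \left(-97\right)\right) + 91229} = \frac{1}{\left(\frac{216}{5} - \frac{97}{5}\right) + 91229} = \frac{1}{\frac{119}{5} + 91229} = \frac{1}{\frac{456264}{5}} = \frac{5}{456264} \approx 1.0959 \cdot 10^{-5}$)
$\frac{c}{\left(-124\right) s{\left(2 \right)}} = \frac{5}{456264 \left(\left(-124\right) \left(-2\right)\right)} = \frac{5}{456264 \cdot 248} = \frac{5}{456264} \cdot \frac{1}{248} = \frac{5}{113153472}$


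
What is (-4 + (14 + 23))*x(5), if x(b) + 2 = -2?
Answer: -132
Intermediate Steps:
x(b) = -4 (x(b) = -2 - 2 = -4)
(-4 + (14 + 23))*x(5) = (-4 + (14 + 23))*(-4) = (-4 + 37)*(-4) = 33*(-4) = -132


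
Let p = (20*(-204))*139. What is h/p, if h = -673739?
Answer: 673739/567120 ≈ 1.1880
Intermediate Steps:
p = -567120 (p = -4080*139 = -567120)
h/p = -673739/(-567120) = -673739*(-1/567120) = 673739/567120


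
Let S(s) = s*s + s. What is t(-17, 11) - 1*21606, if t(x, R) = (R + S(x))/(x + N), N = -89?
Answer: -2290519/106 ≈ -21609.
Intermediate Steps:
S(s) = s + s**2 (S(s) = s**2 + s = s + s**2)
t(x, R) = (R + x*(1 + x))/(-89 + x) (t(x, R) = (R + x*(1 + x))/(x - 89) = (R + x*(1 + x))/(-89 + x))
t(-17, 11) - 1*21606 = (11 - 17*(1 - 17))/(-89 - 17) - 1*21606 = (11 - 17*(-16))/(-106) - 21606 = -(11 + 272)/106 - 21606 = -1/106*283 - 21606 = -283/106 - 21606 = -2290519/106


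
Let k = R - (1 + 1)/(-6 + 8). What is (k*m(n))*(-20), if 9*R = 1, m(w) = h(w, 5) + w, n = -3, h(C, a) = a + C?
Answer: -160/9 ≈ -17.778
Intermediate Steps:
h(C, a) = C + a
m(w) = 5 + 2*w (m(w) = (w + 5) + w = (5 + w) + w = 5 + 2*w)
R = ⅑ (R = (⅑)*1 = ⅑ ≈ 0.11111)
k = -8/9 (k = ⅑ - (1 + 1)/(-6 + 8) = ⅑ - 2/2 = ⅑ - 1*1 = ⅑ - 1 = -8/9 ≈ -0.88889)
(k*m(n))*(-20) = -8*(5 + 2*(-3))/9*(-20) = -8*(5 - 6)/9*(-20) = -8/9*(-1)*(-20) = (8/9)*(-20) = -160/9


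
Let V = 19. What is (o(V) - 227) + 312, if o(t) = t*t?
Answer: 446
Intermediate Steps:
o(t) = t²
(o(V) - 227) + 312 = (19² - 227) + 312 = (361 - 227) + 312 = 134 + 312 = 446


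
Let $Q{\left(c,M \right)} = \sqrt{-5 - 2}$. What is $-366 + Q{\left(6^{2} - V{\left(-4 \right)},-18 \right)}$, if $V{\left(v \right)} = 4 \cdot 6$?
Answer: $-366 + i \sqrt{7} \approx -366.0 + 2.6458 i$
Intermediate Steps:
$V{\left(v \right)} = 24$
$Q{\left(c,M \right)} = i \sqrt{7}$ ($Q{\left(c,M \right)} = \sqrt{-7} = i \sqrt{7}$)
$-366 + Q{\left(6^{2} - V{\left(-4 \right)},-18 \right)} = -366 + i \sqrt{7}$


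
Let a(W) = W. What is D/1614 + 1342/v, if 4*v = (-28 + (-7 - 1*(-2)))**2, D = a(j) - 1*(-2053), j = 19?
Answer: 165460/26631 ≈ 6.2131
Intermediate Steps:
D = 2072 (D = 19 - 1*(-2053) = 19 + 2053 = 2072)
v = 1089/4 (v = (-28 + (-7 - 1*(-2)))**2/4 = (-28 + (-7 + 2))**2/4 = (-28 - 5)**2/4 = (1/4)*(-33)**2 = (1/4)*1089 = 1089/4 ≈ 272.25)
D/1614 + 1342/v = 2072/1614 + 1342/(1089/4) = 2072*(1/1614) + 1342*(4/1089) = 1036/807 + 488/99 = 165460/26631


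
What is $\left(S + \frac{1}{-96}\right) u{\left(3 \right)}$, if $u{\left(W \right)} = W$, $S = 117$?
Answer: $\frac{11231}{32} \approx 350.97$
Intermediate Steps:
$\left(S + \frac{1}{-96}\right) u{\left(3 \right)} = \left(117 + \frac{1}{-96}\right) 3 = \left(117 - \frac{1}{96}\right) 3 = \frac{11231}{96} \cdot 3 = \frac{11231}{32}$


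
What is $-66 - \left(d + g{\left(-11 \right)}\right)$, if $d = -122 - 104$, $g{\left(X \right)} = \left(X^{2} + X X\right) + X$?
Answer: $-71$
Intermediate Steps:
$g{\left(X \right)} = X + 2 X^{2}$ ($g{\left(X \right)} = \left(X^{2} + X^{2}\right) + X = 2 X^{2} + X = X + 2 X^{2}$)
$d = -226$ ($d = -122 - 104 = -226$)
$-66 - \left(d + g{\left(-11 \right)}\right) = -66 - \left(-226 - 11 \left(1 + 2 \left(-11\right)\right)\right) = -66 - \left(-226 - 11 \left(1 - 22\right)\right) = -66 - \left(-226 - -231\right) = -66 - \left(-226 + 231\right) = -66 - 5 = -71$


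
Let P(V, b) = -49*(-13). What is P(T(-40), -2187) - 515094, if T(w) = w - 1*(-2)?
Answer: -514457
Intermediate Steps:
T(w) = 2 + w (T(w) = w + 2 = 2 + w)
P(V, b) = 637
P(T(-40), -2187) - 515094 = 637 - 515094 = -514457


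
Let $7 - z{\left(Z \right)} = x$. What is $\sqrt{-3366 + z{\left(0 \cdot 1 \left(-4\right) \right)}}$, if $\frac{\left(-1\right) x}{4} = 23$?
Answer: $33 i \sqrt{3} \approx 57.158 i$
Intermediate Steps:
$x = -92$ ($x = \left(-4\right) 23 = -92$)
$z{\left(Z \right)} = 99$ ($z{\left(Z \right)} = 7 - -92 = 7 + 92 = 99$)
$\sqrt{-3366 + z{\left(0 \cdot 1 \left(-4\right) \right)}} = \sqrt{-3366 + 99} = \sqrt{-3267} = 33 i \sqrt{3}$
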